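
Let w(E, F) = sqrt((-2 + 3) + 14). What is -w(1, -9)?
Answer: -sqrt(15) ≈ -3.8730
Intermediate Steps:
w(E, F) = sqrt(15) (w(E, F) = sqrt(1 + 14) = sqrt(15))
-w(1, -9) = -sqrt(15)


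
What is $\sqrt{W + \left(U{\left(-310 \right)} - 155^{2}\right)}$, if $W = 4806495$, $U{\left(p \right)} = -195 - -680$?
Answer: $\sqrt{4782955} \approx 2187.0$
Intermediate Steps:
$U{\left(p \right)} = 485$ ($U{\left(p \right)} = -195 + 680 = 485$)
$\sqrt{W + \left(U{\left(-310 \right)} - 155^{2}\right)} = \sqrt{4806495 + \left(485 - 155^{2}\right)} = \sqrt{4806495 + \left(485 - 24025\right)} = \sqrt{4806495 - 23540} = \sqrt{4782955}$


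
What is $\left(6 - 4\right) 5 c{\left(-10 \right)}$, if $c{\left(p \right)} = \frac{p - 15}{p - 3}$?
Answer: $\frac{250}{13} \approx 19.231$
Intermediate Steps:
$c{\left(p \right)} = \frac{-15 + p}{-3 + p}$
$\left(6 - 4\right) 5 c{\left(-10 \right)} = \left(6 - 4\right) 5 \frac{-15 - 10}{-3 - 10} = 2 \cdot 5 \frac{1}{-13} \left(-25\right) = 10 \left(\left(- \frac{1}{13}\right) \left(-25\right)\right) = 10 \cdot \frac{25}{13} = \frac{250}{13}$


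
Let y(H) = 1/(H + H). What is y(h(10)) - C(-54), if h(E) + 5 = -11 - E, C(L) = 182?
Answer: -9465/52 ≈ -182.02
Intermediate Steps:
h(E) = -16 - E (h(E) = -5 + (-11 - E) = -16 - E)
y(H) = 1/(2*H)
y(h(10)) - C(-54) = 1/(2*(-16 - 1*10)) - 1*182 = 1/(2*(-16 - 10)) - 182 = (1/2)/(-26) - 182 = (1/2)*(-1/26) - 182 = -1/52 - 182 = -9465/52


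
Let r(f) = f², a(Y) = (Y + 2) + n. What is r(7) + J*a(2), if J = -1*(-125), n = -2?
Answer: 299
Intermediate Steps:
a(Y) = Y (a(Y) = (Y + 2) - 2 = (2 + Y) - 2 = Y)
J = 125
r(7) + J*a(2) = 7² + 125*2 = 49 + 250 = 299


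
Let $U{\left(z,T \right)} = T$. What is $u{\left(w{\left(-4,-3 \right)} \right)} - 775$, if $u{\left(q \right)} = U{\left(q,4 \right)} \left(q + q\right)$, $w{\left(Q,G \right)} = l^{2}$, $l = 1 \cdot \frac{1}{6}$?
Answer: $- \frac{6973}{9} \approx -774.78$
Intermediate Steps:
$l = \frac{1}{6}$ ($l = 1 \cdot \frac{1}{6} = \frac{1}{6} \approx 0.16667$)
$w{\left(Q,G \right)} = \frac{1}{36}$ ($w{\left(Q,G \right)} = \left(\frac{1}{6}\right)^{2} = \frac{1}{36}$)
$u{\left(q \right)} = 8 q$ ($u{\left(q \right)} = 4 \left(q + q\right) = 4 \cdot 2 q = 8 q$)
$u{\left(w{\left(-4,-3 \right)} \right)} - 775 = 8 \cdot \frac{1}{36} - 775 = \frac{2}{9} - 775 = - \frac{6973}{9}$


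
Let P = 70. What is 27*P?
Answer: 1890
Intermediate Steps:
27*P = 27*70 = 1890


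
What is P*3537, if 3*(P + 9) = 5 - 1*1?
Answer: -27117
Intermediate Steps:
P = -23/3 (P = -9 + (5 - 1*1)/3 = -9 + (5 - 1)/3 = -9 + (⅓)*4 = -9 + 4/3 = -23/3 ≈ -7.6667)
P*3537 = -23/3*3537 = -27117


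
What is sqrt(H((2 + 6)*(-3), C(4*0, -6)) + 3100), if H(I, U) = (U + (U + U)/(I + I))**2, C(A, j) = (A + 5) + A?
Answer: 5*sqrt(71953)/24 ≈ 55.883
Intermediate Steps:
C(A, j) = 5 + 2*A (C(A, j) = (5 + A) + A = 5 + 2*A)
H(I, U) = (U + U/I)**2 (H(I, U) = (U + (2*U)/((2*I)))**2 = (U + (2*U)*(1/(2*I)))**2 = (U + U/I)**2)
sqrt(H((2 + 6)*(-3), C(4*0, -6)) + 3100) = sqrt((5 + 2*(4*0))**2*(1 + (2 + 6)*(-3))**2/((2 + 6)*(-3))**2 + 3100) = sqrt((5 + 2*0)**2*(1 + 8*(-3))**2/(8*(-3))**2 + 3100) = sqrt((5 + 0)**2*(1 - 24)**2/(-24)**2 + 3100) = sqrt((1/576)*5**2*(-23)**2 + 3100) = sqrt((1/576)*25*529 + 3100) = sqrt(13225/576 + 3100) = sqrt(1798825/576) = 5*sqrt(71953)/24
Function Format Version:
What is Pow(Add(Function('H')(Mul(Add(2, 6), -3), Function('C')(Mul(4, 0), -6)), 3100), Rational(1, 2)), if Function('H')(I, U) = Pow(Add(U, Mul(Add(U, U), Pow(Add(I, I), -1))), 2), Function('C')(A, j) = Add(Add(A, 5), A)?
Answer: Mul(Rational(5, 24), Pow(71953, Rational(1, 2))) ≈ 55.883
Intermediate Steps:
Function('C')(A, j) = Add(5, Mul(2, A)) (Function('C')(A, j) = Add(Add(5, A), A) = Add(5, Mul(2, A)))
Function('H')(I, U) = Pow(Add(U, Mul(U, Pow(I, -1))), 2) (Function('H')(I, U) = Pow(Add(U, Mul(Mul(2, U), Pow(Mul(2, I), -1))), 2) = Pow(Add(U, Mul(Mul(2, U), Mul(Rational(1, 2), Pow(I, -1)))), 2) = Pow(Add(U, Mul(U, Pow(I, -1))), 2))
Pow(Add(Function('H')(Mul(Add(2, 6), -3), Function('C')(Mul(4, 0), -6)), 3100), Rational(1, 2)) = Pow(Add(Mul(Pow(Mul(Add(2, 6), -3), -2), Pow(Add(5, Mul(2, Mul(4, 0))), 2), Pow(Add(1, Mul(Add(2, 6), -3)), 2)), 3100), Rational(1, 2)) = Pow(Add(Mul(Pow(Mul(8, -3), -2), Pow(Add(5, Mul(2, 0)), 2), Pow(Add(1, Mul(8, -3)), 2)), 3100), Rational(1, 2)) = Pow(Add(Mul(Pow(-24, -2), Pow(Add(5, 0), 2), Pow(Add(1, -24), 2)), 3100), Rational(1, 2)) = Pow(Add(Mul(Rational(1, 576), Pow(5, 2), Pow(-23, 2)), 3100), Rational(1, 2)) = Pow(Add(Mul(Rational(1, 576), 25, 529), 3100), Rational(1, 2)) = Pow(Add(Rational(13225, 576), 3100), Rational(1, 2)) = Pow(Rational(1798825, 576), Rational(1, 2)) = Mul(Rational(5, 24), Pow(71953, Rational(1, 2)))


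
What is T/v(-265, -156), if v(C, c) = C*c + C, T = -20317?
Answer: -20317/41075 ≈ -0.49463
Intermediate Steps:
v(C, c) = C + C*c
T/v(-265, -156) = -20317*(-1/(265*(1 - 156))) = -20317/((-265*(-155))) = -20317/41075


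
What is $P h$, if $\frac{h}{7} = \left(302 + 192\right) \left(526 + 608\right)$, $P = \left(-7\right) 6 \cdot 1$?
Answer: $-164697624$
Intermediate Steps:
$P = -42$ ($P = \left(-42\right) 1 = -42$)
$h = 3921372$ ($h = 7 \left(302 + 192\right) \left(526 + 608\right) = 7 \cdot 494 \cdot 1134 = 7 \cdot 560196 = 3921372$)
$P h = \left(-42\right) 3921372 = -164697624$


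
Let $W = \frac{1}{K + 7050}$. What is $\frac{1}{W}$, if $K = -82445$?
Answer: $-75395$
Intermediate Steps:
$W = - \frac{1}{75395}$ ($W = \frac{1}{-82445 + 7050} = \frac{1}{-75395} = - \frac{1}{75395} \approx -1.3263 \cdot 10^{-5}$)
$\frac{1}{W} = \frac{1}{- \frac{1}{75395}} = -75395$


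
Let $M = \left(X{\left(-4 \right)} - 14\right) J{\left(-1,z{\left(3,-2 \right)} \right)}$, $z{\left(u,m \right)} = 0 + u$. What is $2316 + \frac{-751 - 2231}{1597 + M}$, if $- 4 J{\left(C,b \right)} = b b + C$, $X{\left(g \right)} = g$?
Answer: $\frac{53226}{23} \approx 2314.2$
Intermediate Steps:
$z{\left(u,m \right)} = u$
$J{\left(C,b \right)} = - \frac{C}{4} - \frac{b^{2}}{4}$ ($J{\left(C,b \right)} = - \frac{b b + C}{4} = - \frac{b^{2} + C}{4} = - \frac{C + b^{2}}{4} = - \frac{C}{4} - \frac{b^{2}}{4}$)
$M = 36$ ($M = \left(-4 - 14\right) \left(\left(- \frac{1}{4}\right) \left(-1\right) - \frac{3^{2}}{4}\right) = - 18 \left(\frac{1}{4} - \frac{9}{4}\right) = \left(-18\right) \left(-2\right) = 36$)
$2316 + \frac{-751 - 2231}{1597 + M} = 2316 + \frac{-751 - 2231}{1597 + 36} = 2316 - \frac{2982}{1633} = 2316 - \frac{42}{23} = \frac{53226}{23}$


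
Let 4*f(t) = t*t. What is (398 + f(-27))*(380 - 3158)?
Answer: -3223869/2 ≈ -1.6119e+6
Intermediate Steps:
f(t) = t²/4 (f(t) = (t*t)/4 = t²/4)
(398 + f(-27))*(380 - 3158) = (398 + (¼)*(-27)²)*(380 - 3158) = (398 + (¼)*729)*(-2778) = (398 + 729/4)*(-2778) = (2321/4)*(-2778) = -3223869/2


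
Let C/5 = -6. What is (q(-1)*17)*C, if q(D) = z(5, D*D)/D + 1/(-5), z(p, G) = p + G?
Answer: 3162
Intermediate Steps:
z(p, G) = G + p
C = -30 (C = 5*(-6) = -30)
q(D) = -1/5 + (5 + D**2)/D (q(D) = (D*D + 5)/D + 1/(-5) = (D**2 + 5)/D + 1*(-1/5) = (5 + D**2)/D - 1/5 = -1/5 + (5 + D**2)/D)
(q(-1)*17)*C = ((-1/5 - 1 + 5/(-1))*17)*(-30) = ((-1/5 - 1 + 5*(-1))*17)*(-30) = ((-1/5 - 1 - 5)*17)*(-30) = -31/5*17*(-30) = -527/5*(-30) = 3162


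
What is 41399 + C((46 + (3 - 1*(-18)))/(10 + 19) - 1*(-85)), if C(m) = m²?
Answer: 41227583/841 ≈ 49022.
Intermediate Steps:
41399 + C((46 + (3 - 1*(-18)))/(10 + 19) - 1*(-85)) = 41399 + ((46 + (3 - 1*(-18)))/(10 + 19) - 1*(-85))² = 41399 + ((46 + (3 + 18))/29 + 85)² = 41399 + ((46 + 21)*(1/29) + 85)² = 41399 + (67*(1/29) + 85)² = 41399 + (67/29 + 85)² = 41399 + (2532/29)² = 41399 + 6411024/841 = 41227583/841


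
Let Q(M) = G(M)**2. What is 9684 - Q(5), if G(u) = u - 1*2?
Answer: 9675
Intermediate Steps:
G(u) = -2 + u (G(u) = u - 2 = -2 + u)
Q(M) = (-2 + M)**2
9684 - Q(5) = 9684 - (-2 + 5)**2 = 9684 - 1*3**2 = 9684 - 1*9 = 9684 - 9 = 9675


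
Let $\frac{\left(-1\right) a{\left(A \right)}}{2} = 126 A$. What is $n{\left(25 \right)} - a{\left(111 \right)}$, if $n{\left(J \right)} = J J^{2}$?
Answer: $43597$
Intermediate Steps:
$a{\left(A \right)} = - 252 A$ ($a{\left(A \right)} = - 2 \cdot 126 A = - 252 A$)
$n{\left(J \right)} = J^{3}$
$n{\left(25 \right)} - a{\left(111 \right)} = 25^{3} - \left(-252\right) 111 = 15625 - -27972 = 15625 + 27972 = 43597$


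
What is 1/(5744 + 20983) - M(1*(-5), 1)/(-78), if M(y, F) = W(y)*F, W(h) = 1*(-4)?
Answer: -5935/115817 ≈ -0.051245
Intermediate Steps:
W(h) = -4
M(y, F) = -4*F
1/(5744 + 20983) - M(1*(-5), 1)/(-78) = 1/(5744 + 20983) - (-4*1)/(-78) = 1/26727 - (-4)*(-1)/78 = 1/26727 - 1*2/39 = 1/26727 - 2/39 = -5935/115817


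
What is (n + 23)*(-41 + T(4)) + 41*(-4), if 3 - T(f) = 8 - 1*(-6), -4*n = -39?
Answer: -1867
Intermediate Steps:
n = 39/4 (n = -¼*(-39) = 39/4 ≈ 9.7500)
T(f) = -11 (T(f) = 3 - (8 - 1*(-6)) = 3 - (8 + 6) = 3 - 1*14 = 3 - 14 = -11)
(n + 23)*(-41 + T(4)) + 41*(-4) = (39/4 + 23)*(-41 - 11) + 41*(-4) = (131/4)*(-52) - 164 = -1703 - 164 = -1867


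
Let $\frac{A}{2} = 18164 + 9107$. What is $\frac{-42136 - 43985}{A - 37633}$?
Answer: $- \frac{86121}{16909} \approx -5.0932$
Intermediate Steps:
$A = 54542$ ($A = 2 \left(18164 + 9107\right) = 2 \cdot 27271 = 54542$)
$\frac{-42136 - 43985}{A - 37633} = \frac{-42136 - 43985}{54542 - 37633} = - \frac{86121}{16909}$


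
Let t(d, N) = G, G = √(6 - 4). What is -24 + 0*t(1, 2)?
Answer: -24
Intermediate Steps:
G = √2 ≈ 1.4142
t(d, N) = √2
-24 + 0*t(1, 2) = -24 + 0*√2 = -24 + 0 = -24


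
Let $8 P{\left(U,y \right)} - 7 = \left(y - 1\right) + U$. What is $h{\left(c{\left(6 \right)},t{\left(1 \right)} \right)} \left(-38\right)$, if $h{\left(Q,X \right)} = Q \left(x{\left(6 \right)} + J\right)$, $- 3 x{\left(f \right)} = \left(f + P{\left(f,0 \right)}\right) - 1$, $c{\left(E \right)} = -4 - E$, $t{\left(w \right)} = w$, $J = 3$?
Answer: $\frac{950}{3} \approx 316.67$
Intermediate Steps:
$P{\left(U,y \right)} = \frac{3}{4} + \frac{U}{8} + \frac{y}{8}$ ($P{\left(U,y \right)} = \frac{7}{8} + \frac{\left(y - 1\right) + U}{8} = \frac{7}{8} + \frac{\left(-1 + y\right) + U}{8} = \frac{7}{8} + \frac{-1 + U + y}{8} = \frac{7}{8} + \left(- \frac{1}{8} + \frac{U}{8} + \frac{y}{8}\right) = \frac{3}{4} + \frac{U}{8} + \frac{y}{8}$)
$x{\left(f \right)} = \frac{1}{12} - \frac{3 f}{8}$ ($x{\left(f \right)} = - \frac{\left(f + \left(\frac{3}{4} + \frac{f}{8} + \frac{1}{8} \cdot 0\right)\right) - 1}{3} = - \frac{\left(f + \left(\frac{3}{4} + \frac{f}{8} + 0\right)\right) - 1}{3} = - \frac{\left(f + \left(\frac{3}{4} + \frac{f}{8}\right)\right) - 1}{3} = - \frac{\left(\frac{3}{4} + \frac{9 f}{8}\right) - 1}{3} = - \frac{- \frac{1}{4} + \frac{9 f}{8}}{3} = \frac{1}{12} - \frac{3 f}{8}$)
$h{\left(Q,X \right)} = \frac{5 Q}{6}$ ($h{\left(Q,X \right)} = Q \left(\left(\frac{1}{12} - \frac{9}{4}\right) + 3\right) = Q \left(- \frac{13}{6} + 3\right) = Q \frac{5}{6} = \frac{5 Q}{6}$)
$h{\left(c{\left(6 \right)},t{\left(1 \right)} \right)} \left(-38\right) = \frac{5 \left(-4 - 6\right)}{6} \left(-38\right) = \frac{5}{6} \left(-10\right) \left(-38\right) = \left(- \frac{25}{3}\right) \left(-38\right) = \frac{950}{3}$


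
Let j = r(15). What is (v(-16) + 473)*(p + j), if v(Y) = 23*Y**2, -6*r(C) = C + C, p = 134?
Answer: 820569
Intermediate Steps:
r(C) = -C/3 (r(C) = -(C + C)/6 = -C/3)
j = -5 (j = -1/3*15 = -5)
(v(-16) + 473)*(p + j) = (23*(-16)**2 + 473)*(134 - 5) = (23*256 + 473)*129 = (5888 + 473)*129 = 6361*129 = 820569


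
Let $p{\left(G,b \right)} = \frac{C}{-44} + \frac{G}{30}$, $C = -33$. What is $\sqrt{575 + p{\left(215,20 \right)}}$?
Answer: $\frac{\sqrt{20985}}{6} \approx 24.144$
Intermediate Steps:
$p{\left(G,b \right)} = \frac{3}{4} + \frac{G}{30}$ ($p{\left(G,b \right)} = - \frac{33}{-44} + \frac{G}{30} = \left(-33\right) \left(- \frac{1}{44}\right) + G \frac{1}{30} = \frac{3}{4} + \frac{G}{30}$)
$\sqrt{575 + p{\left(215,20 \right)}} = \sqrt{575 + \left(\frac{3}{4} + \frac{1}{30} \cdot 215\right)} = \sqrt{575 + \left(\frac{3}{4} + \frac{43}{6}\right)} = \sqrt{575 + \frac{95}{12}} = \sqrt{\frac{6995}{12}} = \frac{\sqrt{20985}}{6}$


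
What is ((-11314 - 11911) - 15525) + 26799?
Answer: -11951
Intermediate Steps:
((-11314 - 11911) - 15525) + 26799 = (-23225 - 15525) + 26799 = -38750 + 26799 = -11951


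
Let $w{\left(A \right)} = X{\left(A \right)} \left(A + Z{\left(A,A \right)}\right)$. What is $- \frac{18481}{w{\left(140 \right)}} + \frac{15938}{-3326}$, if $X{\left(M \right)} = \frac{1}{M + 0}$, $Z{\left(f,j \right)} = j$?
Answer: $- \frac{30749841}{3326} \approx -9245.3$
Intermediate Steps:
$X{\left(M \right)} = \frac{1}{M}$
$w{\left(A \right)} = 2$ ($w{\left(A \right)} = \frac{A + A}{A} = \frac{2 A}{A} = 2$)
$- \frac{18481}{w{\left(140 \right)}} + \frac{15938}{-3326} = - \frac{18481}{2} + \frac{15938}{-3326} = \left(-18481\right) \frac{1}{2} + 15938 \left(- \frac{1}{3326}\right) = - \frac{18481}{2} - \frac{7969}{1663} = - \frac{30749841}{3326}$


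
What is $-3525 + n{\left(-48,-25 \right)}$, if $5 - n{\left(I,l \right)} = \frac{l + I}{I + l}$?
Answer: $-3521$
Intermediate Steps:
$n{\left(I,l \right)} = 4$ ($n{\left(I,l \right)} = 5 - \frac{l + I}{I + l} = 5 - \frac{I + l}{I + l} = 5 - 1 = 4$)
$-3525 + n{\left(-48,-25 \right)} = -3525 + 4 = -3521$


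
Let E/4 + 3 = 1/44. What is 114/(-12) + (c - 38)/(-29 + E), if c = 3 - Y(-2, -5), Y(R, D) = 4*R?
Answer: -221/25 ≈ -8.8400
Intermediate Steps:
E = -131/11 (E = -12 + 4/44 = -12 + 4*(1/44) = -12 + 1/11 = -131/11 ≈ -11.909)
c = 11 (c = 3 - 4*(-2) = 3 - 1*(-8) = 3 + 8 = 11)
114/(-12) + (c - 38)/(-29 + E) = 114/(-12) + (11 - 38)/(-29 - 131/11) = -1/12*114 - 27/(-450/11) = -19/2 - 27*(-11/450) = -19/2 + 33/50 = -221/25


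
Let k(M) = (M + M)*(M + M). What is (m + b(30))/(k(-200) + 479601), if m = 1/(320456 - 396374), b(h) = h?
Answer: 2277539/48557228718 ≈ 4.6904e-5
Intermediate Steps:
m = -1/75918 (m = 1/(-75918) = -1/75918 ≈ -1.3172e-5)
k(M) = 4*M² (k(M) = (2*M)*(2*M) = 4*M²)
(m + b(30))/(k(-200) + 479601) = (-1/75918 + 30)/(4*(-200)² + 479601) = 2277539/(75918*(4*40000 + 479601)) = 2277539/(75918*(160000 + 479601)) = (2277539/75918)/639601 = (2277539/75918)*(1/639601) = 2277539/48557228718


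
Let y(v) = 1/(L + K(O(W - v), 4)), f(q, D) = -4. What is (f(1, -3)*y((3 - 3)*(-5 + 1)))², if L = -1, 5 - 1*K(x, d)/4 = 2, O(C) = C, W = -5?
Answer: 16/121 ≈ 0.13223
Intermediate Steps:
K(x, d) = 12 (K(x, d) = 20 - 4*2 = 20 - 8 = 12)
y(v) = 1/11 (y(v) = 1/(-1 + 12) = 1/11)
(f(1, -3)*y((3 - 3)*(-5 + 1)))² = (-4*1/11)² = (-4/11)² = 16/121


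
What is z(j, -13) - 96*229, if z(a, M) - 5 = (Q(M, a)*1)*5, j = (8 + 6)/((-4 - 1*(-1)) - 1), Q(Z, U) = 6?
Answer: -21949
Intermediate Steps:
j = -7/2 (j = 14/((-4 + 1) - 1) = 14/(-3 - 1) = 14/(-4) = 14*(-1/4) = -7/2 ≈ -3.5000)
z(a, M) = 35 (z(a, M) = 5 + (6*1)*5 = 5 + 6*5 = 5 + 30 = 35)
z(j, -13) - 96*229 = 35 - 96*229 = 35 - 21984 = -21949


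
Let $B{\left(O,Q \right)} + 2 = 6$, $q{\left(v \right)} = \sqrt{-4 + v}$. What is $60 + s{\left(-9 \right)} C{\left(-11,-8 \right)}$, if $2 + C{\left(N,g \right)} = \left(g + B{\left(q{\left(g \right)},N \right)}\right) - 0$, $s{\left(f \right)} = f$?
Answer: $114$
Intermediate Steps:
$B{\left(O,Q \right)} = 4$ ($B{\left(O,Q \right)} = -2 + 6 = 4$)
$C{\left(N,g \right)} = 2 + g$ ($C{\left(N,g \right)} = -2 + \left(\left(g + 4\right) - 0\right) = -2 + \left(\left(4 + g\right) + 0\right) = -2 + \left(4 + g\right) = 2 + g$)
$60 + s{\left(-9 \right)} C{\left(-11,-8 \right)} = 60 - 9 \left(2 - 8\right) = 60 - -54 = 60 + 54 = 114$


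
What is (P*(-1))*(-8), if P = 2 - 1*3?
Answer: -8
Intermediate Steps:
P = -1 (P = 2 - 3 = -1)
(P*(-1))*(-8) = -1*(-1)*(-8) = 1*(-8) = -8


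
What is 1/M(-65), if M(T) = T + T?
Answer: -1/130 ≈ -0.0076923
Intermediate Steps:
M(T) = 2*T
1/M(-65) = 1/(2*(-65)) = 1/(-130) = -1/130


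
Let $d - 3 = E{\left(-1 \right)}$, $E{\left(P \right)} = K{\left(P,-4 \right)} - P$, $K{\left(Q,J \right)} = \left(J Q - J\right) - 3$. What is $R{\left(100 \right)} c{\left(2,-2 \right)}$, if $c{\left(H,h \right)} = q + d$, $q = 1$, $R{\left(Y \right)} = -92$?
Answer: $-920$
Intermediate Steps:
$K{\left(Q,J \right)} = -3 - J + J Q$ ($K{\left(Q,J \right)} = \left(- J + J Q\right) - 3 = -3 - J + J Q$)
$E{\left(P \right)} = 1 - 5 P$ ($E{\left(P \right)} = \left(-3 - -4 - 4 P\right) - P = \left(-3 + 4 - 4 P\right) - P = \left(1 - 4 P\right) - P = 1 - 5 P$)
$d = 9$ ($d = 3 + \left(1 - -5\right) = 3 + \left(1 + 5\right) = 3 + 6 = 9$)
$c{\left(H,h \right)} = 10$ ($c{\left(H,h \right)} = 1 + 9 = 10$)
$R{\left(100 \right)} c{\left(2,-2 \right)} = \left(-92\right) 10 = -920$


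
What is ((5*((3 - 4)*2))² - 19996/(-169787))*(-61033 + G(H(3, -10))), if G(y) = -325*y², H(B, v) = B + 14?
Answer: -2634083934768/169787 ≈ -1.5514e+7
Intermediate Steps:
H(B, v) = 14 + B
((5*((3 - 4)*2))² - 19996/(-169787))*(-61033 + G(H(3, -10))) = ((5*((3 - 4)*2))² - 19996/(-169787))*(-61033 - 325*(14 + 3)²) = ((5*(-1*2))² - 19996*(-1/169787))*(-61033 - 325*17²) = ((5*(-2))² + 19996/169787)*(-61033 - 325*289) = ((-10)² + 19996/169787)*(-61033 - 93925) = (100 + 19996/169787)*(-154958) = (16998696/169787)*(-154958) = -2634083934768/169787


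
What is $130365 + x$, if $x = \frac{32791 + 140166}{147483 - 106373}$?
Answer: $\frac{5359478107}{41110} \approx 1.3037 \cdot 10^{5}$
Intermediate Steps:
$x = \frac{172957}{41110}$ ($x = \frac{172957}{147483 - 106373} = \frac{172957}{41110} \approx 4.2072$)
$130365 + x = 130365 + \frac{172957}{41110} = \frac{5359478107}{41110}$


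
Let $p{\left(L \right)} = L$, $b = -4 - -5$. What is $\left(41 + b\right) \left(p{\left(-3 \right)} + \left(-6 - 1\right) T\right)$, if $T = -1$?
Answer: $168$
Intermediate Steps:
$b = 1$ ($b = -4 + 5 = 1$)
$\left(41 + b\right) \left(p{\left(-3 \right)} + \left(-6 - 1\right) T\right) = \left(41 + 1\right) \left(-3 + \left(-6 - 1\right) \left(-1\right)\right) = 42 \left(-3 - -7\right) = 42 \left(-3 + 7\right) = 42 \cdot 4 = 168$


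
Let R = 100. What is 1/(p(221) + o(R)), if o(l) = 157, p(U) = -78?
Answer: 1/79 ≈ 0.012658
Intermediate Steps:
1/(p(221) + o(R)) = 1/(-78 + 157) = 1/79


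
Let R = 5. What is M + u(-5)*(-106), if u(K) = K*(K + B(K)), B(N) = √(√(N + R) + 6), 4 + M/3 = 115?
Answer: -2317 + 530*√6 ≈ -1018.8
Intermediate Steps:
M = 333 (M = -12 + 3*115 = -12 + 345 = 333)
B(N) = √(6 + √(5 + N)) (B(N) = √(√(N + 5) + 6) = √(√(5 + N) + 6) = √(6 + √(5 + N)))
u(K) = K*(K + √(6 + √(5 + K)))
M + u(-5)*(-106) = 333 - 5*(-5 + √(6 + √(5 - 5)))*(-106) = 333 - 5*(-5 + √(6 + √0))*(-106) = 333 - 5*(-5 + √(6 + 0))*(-106) = 333 - 5*(-5 + √6)*(-106) = 333 + (25 - 5*√6)*(-106) = 333 + (-2650 + 530*√6) = -2317 + 530*√6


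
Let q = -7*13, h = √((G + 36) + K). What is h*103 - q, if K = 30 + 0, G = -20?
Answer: 91 + 103*√46 ≈ 789.58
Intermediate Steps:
K = 30
h = √46 (h = √((-20 + 36) + 30) = √(16 + 30) = √46 ≈ 6.7823)
q = -91
h*103 - q = √46*103 - 1*(-91) = 103*√46 + 91 = 91 + 103*√46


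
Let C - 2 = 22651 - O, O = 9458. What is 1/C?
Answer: 1/13195 ≈ 7.5786e-5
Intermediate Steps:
C = 13195 (C = 2 + (22651 - 1*9458) = 2 + (22651 - 9458) = 2 + 13193 = 13195)
1/C = 1/13195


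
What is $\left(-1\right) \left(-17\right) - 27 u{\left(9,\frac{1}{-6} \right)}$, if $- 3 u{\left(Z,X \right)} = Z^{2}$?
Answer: $746$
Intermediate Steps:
$u{\left(Z,X \right)} = - \frac{Z^{2}}{3}$
$\left(-1\right) \left(-17\right) - 27 u{\left(9,\frac{1}{-6} \right)} = \left(-1\right) \left(-17\right) - 27 \left(- \frac{9^{2}}{3}\right) = 17 - 27 \left(\left(- \frac{1}{3}\right) 81\right) = 17 - -729 = 17 + 729 = 746$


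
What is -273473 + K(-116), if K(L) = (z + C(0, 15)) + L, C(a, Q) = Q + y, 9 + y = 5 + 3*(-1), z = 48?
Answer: -273533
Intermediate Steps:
y = -7 (y = -9 + (5 + 3*(-1)) = -9 + (5 - 3) = -9 + 2 = -7)
C(a, Q) = -7 + Q (C(a, Q) = Q - 7 = -7 + Q)
K(L) = 56 + L (K(L) = (48 + (-7 + 15)) + L = (48 + 8) + L = 56 + L)
-273473 + K(-116) = -273473 + (56 - 116) = -273473 - 60 = -273533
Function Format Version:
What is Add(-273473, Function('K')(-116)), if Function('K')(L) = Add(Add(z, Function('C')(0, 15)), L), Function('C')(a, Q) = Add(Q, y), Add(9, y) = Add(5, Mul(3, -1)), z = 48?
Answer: -273533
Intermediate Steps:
y = -7 (y = Add(-9, Add(5, Mul(3, -1))) = Add(-9, Add(5, -3)) = Add(-9, 2) = -7)
Function('C')(a, Q) = Add(-7, Q) (Function('C')(a, Q) = Add(Q, -7) = Add(-7, Q))
Function('K')(L) = Add(56, L) (Function('K')(L) = Add(Add(48, Add(-7, 15)), L) = Add(Add(48, 8), L) = Add(56, L))
Add(-273473, Function('K')(-116)) = Add(-273473, Add(56, -116)) = Add(-273473, -60) = -273533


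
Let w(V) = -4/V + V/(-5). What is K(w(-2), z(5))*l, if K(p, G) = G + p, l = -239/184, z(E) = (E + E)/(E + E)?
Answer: -4063/920 ≈ -4.4163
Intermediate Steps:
z(E) = 1 (z(E) = (2*E)/((2*E)) = (2*E)*(1/(2*E)) = 1)
l = -239/184 (l = -239*1/184 = -239/184 ≈ -1.2989)
w(V) = -4/V - V/5 (w(V) = -4/V + V*(-1/5) = -4/V - V/5)
K(w(-2), z(5))*l = (1 + (-4/(-2) - 1/5*(-2)))*(-239/184) = (1 + (-4*(-1/2) + 2/5))*(-239/184) = (1 + (2 + 2/5))*(-239/184) = (1 + 12/5)*(-239/184) = (17/5)*(-239/184) = -4063/920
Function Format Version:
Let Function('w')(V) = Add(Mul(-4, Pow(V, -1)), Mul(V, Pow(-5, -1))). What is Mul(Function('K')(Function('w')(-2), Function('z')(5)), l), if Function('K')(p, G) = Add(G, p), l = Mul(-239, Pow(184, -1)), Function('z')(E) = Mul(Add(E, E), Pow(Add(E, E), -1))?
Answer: Rational(-4063, 920) ≈ -4.4163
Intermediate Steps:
Function('z')(E) = 1 (Function('z')(E) = Mul(Mul(2, E), Pow(Mul(2, E), -1)) = Mul(Mul(2, E), Mul(Rational(1, 2), Pow(E, -1))) = 1)
l = Rational(-239, 184) (l = Mul(-239, Rational(1, 184)) = Rational(-239, 184) ≈ -1.2989)
Function('w')(V) = Add(Mul(-4, Pow(V, -1)), Mul(Rational(-1, 5), V)) (Function('w')(V) = Add(Mul(-4, Pow(V, -1)), Mul(V, Rational(-1, 5))) = Add(Mul(-4, Pow(V, -1)), Mul(Rational(-1, 5), V)))
Mul(Function('K')(Function('w')(-2), Function('z')(5)), l) = Mul(Add(1, Add(Mul(-4, Pow(-2, -1)), Mul(Rational(-1, 5), -2))), Rational(-239, 184)) = Mul(Add(1, Add(Mul(-4, Rational(-1, 2)), Rational(2, 5))), Rational(-239, 184)) = Mul(Add(1, Add(2, Rational(2, 5))), Rational(-239, 184)) = Mul(Add(1, Rational(12, 5)), Rational(-239, 184)) = Mul(Rational(17, 5), Rational(-239, 184)) = Rational(-4063, 920)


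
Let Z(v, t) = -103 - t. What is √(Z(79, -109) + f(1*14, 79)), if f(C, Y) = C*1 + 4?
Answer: 2*√6 ≈ 4.8990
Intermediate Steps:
f(C, Y) = 4 + C (f(C, Y) = C + 4 = 4 + C)
√(Z(79, -109) + f(1*14, 79)) = √((-103 - 1*(-109)) + (4 + 1*14)) = √((-103 + 109) + (4 + 14)) = √(6 + 18) = √24 = 2*√6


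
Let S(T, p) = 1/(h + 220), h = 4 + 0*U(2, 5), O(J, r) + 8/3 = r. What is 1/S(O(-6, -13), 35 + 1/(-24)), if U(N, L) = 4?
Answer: 224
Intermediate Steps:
O(J, r) = -8/3 + r
h = 4 (h = 4 + 0*4 = 4 + 0 = 4)
S(T, p) = 1/224 (S(T, p) = 1/(4 + 220) = 1/224)
1/S(O(-6, -13), 35 + 1/(-24)) = 1/(1/224) = 224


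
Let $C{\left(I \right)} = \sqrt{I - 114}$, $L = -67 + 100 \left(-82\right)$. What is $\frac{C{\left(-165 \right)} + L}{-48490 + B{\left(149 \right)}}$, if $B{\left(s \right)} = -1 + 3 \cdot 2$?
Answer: $\frac{8267}{48485} - \frac{3 i \sqrt{31}}{48485} \approx 0.17051 - 0.0003445 i$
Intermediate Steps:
$L = -8267$ ($L = -67 - 8200 = -8267$)
$B{\left(s \right)} = 5$ ($B{\left(s \right)} = -1 + 6 = 5$)
$C{\left(I \right)} = \sqrt{-114 + I}$
$\frac{C{\left(-165 \right)} + L}{-48490 + B{\left(149 \right)}} = \frac{\sqrt{-114 - 165} - 8267}{-48490 + 5} = \frac{\sqrt{-279} - 8267}{-48485} = \left(3 i \sqrt{31} - 8267\right) \left(- \frac{1}{48485}\right) = \left(-8267 + 3 i \sqrt{31}\right) \left(- \frac{1}{48485}\right) = \frac{8267}{48485} - \frac{3 i \sqrt{31}}{48485}$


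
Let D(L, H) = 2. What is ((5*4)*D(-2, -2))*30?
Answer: 1200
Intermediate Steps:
((5*4)*D(-2, -2))*30 = ((5*4)*2)*30 = (20*2)*30 = 40*30 = 1200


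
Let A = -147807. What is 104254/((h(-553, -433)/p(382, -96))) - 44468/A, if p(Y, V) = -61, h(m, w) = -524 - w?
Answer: 939981776246/13450437 ≈ 69885.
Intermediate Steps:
104254/((h(-553, -433)/p(382, -96))) - 44468/A = 104254/(((-524 - 1*(-433))/(-61))) - 44468/(-147807) = 104254/(((-524 + 433)*(-1/61))) - 44468*(-1/147807) = 104254/((-91*(-1/61))) + 44468/147807 = 104254/(91/61) + 44468/147807 = 104254*(61/91) + 44468/147807 = 6359494/91 + 44468/147807 = 939981776246/13450437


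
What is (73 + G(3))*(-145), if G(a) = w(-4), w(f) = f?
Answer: -10005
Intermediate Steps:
G(a) = -4
(73 + G(3))*(-145) = (73 - 4)*(-145) = 69*(-145) = -10005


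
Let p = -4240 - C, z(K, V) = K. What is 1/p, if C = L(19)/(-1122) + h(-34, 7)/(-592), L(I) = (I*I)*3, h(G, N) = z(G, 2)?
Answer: -55352/234642231 ≈ -0.00023590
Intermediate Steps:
h(G, N) = G
L(I) = 3*I² (L(I) = I²*3 = 3*I²)
C = -50249/55352 (C = (3*19²)/(-1122) - 34/(-592) = (3*361)*(-1/1122) - 34*(-1/592) = 1083*(-1/1122) + 17/296 = -361/374 + 17/296 = -50249/55352 ≈ -0.90781)
p = -234642231/55352 (p = -4240 - 1*(-50249/55352) = -4240 + 50249/55352 = -234642231/55352 ≈ -4239.1)
1/p = 1/(-234642231/55352) = -55352/234642231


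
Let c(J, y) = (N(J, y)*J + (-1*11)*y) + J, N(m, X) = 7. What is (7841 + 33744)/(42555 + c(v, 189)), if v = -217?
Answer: 8317/7748 ≈ 1.0734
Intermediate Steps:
c(J, y) = -11*y + 8*J (c(J, y) = (7*J + (-1*11)*y) + J = (7*J - 11*y) + J = (-11*y + 7*J) + J = -11*y + 8*J)
(7841 + 33744)/(42555 + c(v, 189)) = (7841 + 33744)/(42555 + (-11*189 + 8*(-217))) = 41585/(42555 + (-2079 - 1736)) = 41585/(42555 - 3815) = 41585/38740 = 41585*(1/38740) = 8317/7748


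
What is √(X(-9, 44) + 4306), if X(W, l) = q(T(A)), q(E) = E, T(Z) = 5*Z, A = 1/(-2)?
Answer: √17214/2 ≈ 65.601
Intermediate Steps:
A = -½ ≈ -0.50000
X(W, l) = -5/2 (X(W, l) = 5*(-½) = -5/2)
√(X(-9, 44) + 4306) = √(-5/2 + 4306) = √(8607/2) = √17214/2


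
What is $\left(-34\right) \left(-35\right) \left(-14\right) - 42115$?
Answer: $-58775$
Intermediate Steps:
$\left(-34\right) \left(-35\right) \left(-14\right) - 42115 = 1190 \left(-14\right) - 42115 = -16660 - 42115 = -58775$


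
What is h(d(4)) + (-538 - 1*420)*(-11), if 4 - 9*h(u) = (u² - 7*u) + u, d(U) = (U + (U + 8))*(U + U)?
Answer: 26410/3 ≈ 8803.3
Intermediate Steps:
d(U) = 2*U*(8 + 2*U) (d(U) = (U + (8 + U))*(2*U) = (8 + 2*U)*(2*U) = 2*U*(8 + 2*U))
h(u) = 4/9 - u²/9 + 2*u/3 (h(u) = 4/9 - ((u² - 7*u) + u)/9 = 4/9 - (u² - 6*u)/9 = 4/9 + (-u²/9 + 2*u/3) = 4/9 - u²/9 + 2*u/3)
h(d(4)) + (-538 - 1*420)*(-11) = (4/9 - 256*(4 + 4)²/9 + 2*(4*4*(4 + 4))/3) + (-538 - 1*420)*(-11) = (4/9 - (4*4*8)²/9 + 2*(4*4*8)/3) + (-538 - 420)*(-11) = (4/9 - ⅑*128² + (⅔)*128) - 958*(-11) = (4/9 - ⅑*16384 + 256/3) + 10538 = (4/9 - 16384/9 + 256/3) + 10538 = -5204/3 + 10538 = 26410/3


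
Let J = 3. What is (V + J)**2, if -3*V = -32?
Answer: 1681/9 ≈ 186.78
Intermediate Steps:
V = 32/3 (V = -1/3*(-32) = 32/3 ≈ 10.667)
(V + J)**2 = (32/3 + 3)**2 = (41/3)**2 = 1681/9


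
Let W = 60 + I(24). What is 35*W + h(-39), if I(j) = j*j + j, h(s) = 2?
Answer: 23102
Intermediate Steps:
I(j) = j + j**2 (I(j) = j**2 + j = j + j**2)
W = 660 (W = 60 + 24*(1 + 24) = 60 + 24*25 = 60 + 600 = 660)
35*W + h(-39) = 35*660 + 2 = 23100 + 2 = 23102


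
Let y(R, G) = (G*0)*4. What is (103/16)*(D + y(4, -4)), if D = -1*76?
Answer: -1957/4 ≈ -489.25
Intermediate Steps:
D = -76
y(R, G) = 0 (y(R, G) = 0*4 = 0)
(103/16)*(D + y(4, -4)) = (103/16)*(-76 + 0) = (103*(1/16))*(-76) = (103/16)*(-76) = -1957/4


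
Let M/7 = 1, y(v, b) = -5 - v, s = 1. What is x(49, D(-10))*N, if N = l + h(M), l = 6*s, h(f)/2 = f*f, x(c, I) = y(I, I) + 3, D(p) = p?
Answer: 832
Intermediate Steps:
M = 7 (M = 7*1 = 7)
x(c, I) = -2 - I (x(c, I) = (-5 - I) + 3 = -2 - I)
h(f) = 2*f² (h(f) = 2*(f*f) = 2*f²)
l = 6 (l = 6*1 = 6)
N = 104 (N = 6 + 2*7² = 6 + 2*49 = 6 + 98 = 104)
x(49, D(-10))*N = (-2 - 1*(-10))*104 = (-2 + 10)*104 = 8*104 = 832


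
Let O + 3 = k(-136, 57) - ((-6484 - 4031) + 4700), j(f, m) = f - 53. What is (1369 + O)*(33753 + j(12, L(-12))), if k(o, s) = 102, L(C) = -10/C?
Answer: 245524496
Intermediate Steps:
j(f, m) = -53 + f
O = 5914 (O = -3 + (102 - ((-6484 - 4031) + 4700)) = -3 + (102 - (-10515 + 4700)) = -3 + (102 - 1*(-5815)) = -3 + (102 + 5815) = -3 + 5917 = 5914)
(1369 + O)*(33753 + j(12, L(-12))) = (1369 + 5914)*(33753 + (-53 + 12)) = 7283*(33753 - 41) = 7283*33712 = 245524496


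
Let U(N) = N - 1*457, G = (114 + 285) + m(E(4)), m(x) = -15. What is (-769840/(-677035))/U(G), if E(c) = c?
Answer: -153968/9884711 ≈ -0.015576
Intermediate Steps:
G = 384 (G = (114 + 285) - 15 = 399 - 15 = 384)
U(N) = -457 + N (U(N) = N - 457 = -457 + N)
(-769840/(-677035))/U(G) = (-769840/(-677035))/(-457 + 384) = -769840*(-1/677035)/(-73) = (153968/135407)*(-1/73) = -153968/9884711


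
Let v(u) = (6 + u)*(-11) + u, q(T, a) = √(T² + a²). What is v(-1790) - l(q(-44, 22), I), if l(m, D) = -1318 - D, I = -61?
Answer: 19091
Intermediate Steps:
v(u) = -66 - 10*u (v(u) = (-66 - 11*u) + u = -66 - 10*u)
v(-1790) - l(q(-44, 22), I) = (-66 - 10*(-1790)) - (-1318 - 1*(-61)) = (-66 + 17900) - (-1318 + 61) = 17834 - 1*(-1257) = 17834 + 1257 = 19091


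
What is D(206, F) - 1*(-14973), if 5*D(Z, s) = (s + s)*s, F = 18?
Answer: 75513/5 ≈ 15103.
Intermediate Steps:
D(Z, s) = 2*s²/5 (D(Z, s) = ((s + s)*s)/5 = ((2*s)*s)/5 = (2*s²)/5 = 2*s²/5)
D(206, F) - 1*(-14973) = (⅖)*18² - 1*(-14973) = (⅖)*324 + 14973 = 648/5 + 14973 = 75513/5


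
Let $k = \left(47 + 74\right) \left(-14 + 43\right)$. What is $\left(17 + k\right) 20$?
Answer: $70520$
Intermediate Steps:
$k = 3509$ ($k = 121 \cdot 29 = 3509$)
$\left(17 + k\right) 20 = \left(17 + 3509\right) 20 = 3526 \cdot 20 = 70520$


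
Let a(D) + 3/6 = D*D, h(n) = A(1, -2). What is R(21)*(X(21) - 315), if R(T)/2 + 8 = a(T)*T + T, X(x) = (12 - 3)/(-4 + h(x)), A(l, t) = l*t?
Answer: -11727591/2 ≈ -5.8638e+6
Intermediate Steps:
h(n) = -2 (h(n) = 1*(-2) = -2)
a(D) = -½ + D² (a(D) = -½ + D*D = -½ + D²)
X(x) = -3/2 (X(x) = (12 - 3)/(-4 - 2) = 9/(-6) = 9*(-⅙) = -3/2)
R(T) = -16 + 2*T + 2*T*(-½ + T²) (R(T) = -16 + 2*((-½ + T²)*T + T) = -16 + 2*(T*(-½ + T²) + T) = -16 + 2*(T + T*(-½ + T²)) = -16 + (2*T + 2*T*(-½ + T²)) = -16 + 2*T + 2*T*(-½ + T²))
R(21)*(X(21) - 315) = (-16 + 21 + 2*21³)*(-3/2 - 315) = (-16 + 21 + 2*9261)*(-633/2) = (-16 + 21 + 18522)*(-633/2) = 18527*(-633/2) = -11727591/2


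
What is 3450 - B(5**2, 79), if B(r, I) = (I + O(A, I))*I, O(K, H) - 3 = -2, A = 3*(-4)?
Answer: -2870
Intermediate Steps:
A = -12
O(K, H) = 1 (O(K, H) = 3 - 2 = 1)
B(r, I) = I*(1 + I) (B(r, I) = (I + 1)*I = (1 + I)*I = I*(1 + I))
3450 - B(5**2, 79) = 3450 - 79*(1 + 79) = 3450 - 79*80 = 3450 - 1*6320 = 3450 - 6320 = -2870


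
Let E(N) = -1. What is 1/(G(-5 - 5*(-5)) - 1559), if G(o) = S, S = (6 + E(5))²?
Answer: -1/1534 ≈ -0.00065189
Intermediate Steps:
S = 25 (S = (6 - 1)² = 5² = 25)
G(o) = 25
1/(G(-5 - 5*(-5)) - 1559) = 1/(25 - 1559) = 1/(-1534) = -1/1534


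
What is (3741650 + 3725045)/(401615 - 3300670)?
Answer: -1493339/579811 ≈ -2.5756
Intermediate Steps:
(3741650 + 3725045)/(401615 - 3300670) = 7466695/(-2899055) = 7466695*(-1/2899055) = -1493339/579811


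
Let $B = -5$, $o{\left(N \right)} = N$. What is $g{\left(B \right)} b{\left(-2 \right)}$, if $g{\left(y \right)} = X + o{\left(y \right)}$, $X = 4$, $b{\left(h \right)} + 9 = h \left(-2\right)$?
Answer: $5$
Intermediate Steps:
$b{\left(h \right)} = -9 - 2 h$ ($b{\left(h \right)} = -9 + h \left(-2\right) = -9 - 2 h$)
$g{\left(y \right)} = 4 + y$
$g{\left(B \right)} b{\left(-2 \right)} = \left(4 - 5\right) \left(-9 - -4\right) = - (-9 + 4) = \left(-1\right) \left(-5\right) = 5$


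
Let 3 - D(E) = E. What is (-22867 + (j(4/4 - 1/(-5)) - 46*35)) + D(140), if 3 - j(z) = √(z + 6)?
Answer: -24611 - 6*√5/5 ≈ -24614.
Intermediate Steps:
D(E) = 3 - E
j(z) = 3 - √(6 + z) (j(z) = 3 - √(z + 6) = 3 - √(6 + z))
(-22867 + (j(4/4 - 1/(-5)) - 46*35)) + D(140) = (-22867 + ((3 - √(6 + (4/4 - 1/(-5)))) - 46*35)) + (3 - 1*140) = (-22867 + ((3 - √(6 + (4*(¼) - 1*(-⅕)))) - 1610)) + (3 - 140) = (-22867 + ((3 - √(6 + (1 + ⅕))) - 1610)) - 137 = (-22867 + ((3 - √(6 + 6/5)) - 1610)) - 137 = (-22867 + ((3 - √(36/5)) - 1610)) - 137 = (-22867 + ((3 - 6*√5/5) - 1610)) - 137 = (-22867 + (-1607 - 6*√5/5)) - 137 = (-24474 - 6*√5/5) - 137 = -24611 - 6*√5/5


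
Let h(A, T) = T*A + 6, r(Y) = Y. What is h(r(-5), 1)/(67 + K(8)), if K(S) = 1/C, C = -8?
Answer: 8/535 ≈ 0.014953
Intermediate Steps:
h(A, T) = 6 + A*T (h(A, T) = A*T + 6 = 6 + A*T)
K(S) = -⅛ (K(S) = 1/(-8) = -⅛)
h(r(-5), 1)/(67 + K(8)) = (6 - 5*1)/(67 - ⅛) = (6 - 5)/(535/8) = 1*(8/535) = 8/535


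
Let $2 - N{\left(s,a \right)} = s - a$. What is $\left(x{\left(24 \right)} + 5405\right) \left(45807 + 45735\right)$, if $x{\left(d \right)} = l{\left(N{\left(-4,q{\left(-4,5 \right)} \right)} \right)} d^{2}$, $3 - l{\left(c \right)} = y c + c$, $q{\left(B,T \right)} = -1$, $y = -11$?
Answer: $3289378686$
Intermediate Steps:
$N{\left(s,a \right)} = 2 + a - s$ ($N{\left(s,a \right)} = 2 - \left(s - a\right) = 2 + \left(a - s\right) = 2 + a - s$)
$l{\left(c \right)} = 3 + 10 c$ ($l{\left(c \right)} = 3 - \left(- 11 c + c\right) = 3 - - 10 c = 3 + 10 c$)
$x{\left(d \right)} = 53 d^{2}$ ($x{\left(d \right)} = \left(3 + 10 \left(2 - 1 - -4\right)\right) d^{2} = \left(3 + 10 \left(2 - 1 + 4\right)\right) d^{2} = \left(3 + 10 \cdot 5\right) d^{2} = \left(3 + 50\right) d^{2} = 53 d^{2}$)
$\left(x{\left(24 \right)} + 5405\right) \left(45807 + 45735\right) = \left(53 \cdot 24^{2} + 5405\right) \left(45807 + 45735\right) = \left(53 \cdot 576 + 5405\right) 91542 = \left(30528 + 5405\right) 91542 = 35933 \cdot 91542 = 3289378686$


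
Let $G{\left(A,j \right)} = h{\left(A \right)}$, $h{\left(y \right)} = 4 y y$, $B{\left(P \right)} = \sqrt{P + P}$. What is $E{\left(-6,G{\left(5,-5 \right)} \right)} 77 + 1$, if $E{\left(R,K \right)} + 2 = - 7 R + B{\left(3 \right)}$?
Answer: $3081 + 77 \sqrt{6} \approx 3269.6$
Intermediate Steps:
$B{\left(P \right)} = \sqrt{2} \sqrt{P}$ ($B{\left(P \right)} = \sqrt{2 P} = \sqrt{2} \sqrt{P}$)
$h{\left(y \right)} = 4 y^{2}$
$G{\left(A,j \right)} = 4 A^{2}$
$E{\left(R,K \right)} = -2 + \sqrt{6} - 7 R$ ($E{\left(R,K \right)} = -2 - \left(7 R - \sqrt{2} \sqrt{3}\right) = -2 - \left(- \sqrt{6} + 7 R\right) = -2 + \sqrt{6} - 7 R$)
$E{\left(-6,G{\left(5,-5 \right)} \right)} 77 + 1 = \left(-2 + \sqrt{6} - -42\right) 77 + 1 = \left(-2 + \sqrt{6} + 42\right) 77 + 1 = \left(40 + \sqrt{6}\right) 77 + 1 = \left(3080 + 77 \sqrt{6}\right) + 1 = 3081 + 77 \sqrt{6}$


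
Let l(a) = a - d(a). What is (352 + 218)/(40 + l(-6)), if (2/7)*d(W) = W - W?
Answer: 285/17 ≈ 16.765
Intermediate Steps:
d(W) = 0 (d(W) = 7*(W - W)/2 = (7/2)*0 = 0)
l(a) = a (l(a) = a - 1*0 = a + 0 = a)
(352 + 218)/(40 + l(-6)) = (352 + 218)/(40 - 6) = 570/34 = 570*(1/34) = 285/17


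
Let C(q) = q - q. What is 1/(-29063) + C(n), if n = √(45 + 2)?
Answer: -1/29063 ≈ -3.4408e-5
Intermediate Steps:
n = √47 ≈ 6.8557
C(q) = 0
1/(-29063) + C(n) = 1/(-29063) + 0 = -1/29063 + 0 = -1/29063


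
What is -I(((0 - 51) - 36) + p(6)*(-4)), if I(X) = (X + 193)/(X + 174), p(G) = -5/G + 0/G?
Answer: -328/271 ≈ -1.2103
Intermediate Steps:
p(G) = -5/G (p(G) = -5/G + 0 = -5/G)
I(X) = (193 + X)/(174 + X)
-I(((0 - 51) - 36) + p(6)*(-4)) = -(193 + (((0 - 51) - 36) - 5/6*(-4)))/(174 + (((0 - 51) - 36) - 5/6*(-4))) = -(193 + ((-51 - 36) - 5*⅙*(-4)))/(174 + ((-51 - 36) - 5*⅙*(-4))) = -(193 + (-87 - ⅚*(-4)))/(174 + (-87 - ⅚*(-4))) = -(193 + (-87 + 10/3))/(174 + (-87 + 10/3)) = -(193 - 251/3)/(174 - 251/3) = -328/(271/3*3) = -3*328/(271*3) = -1*328/271 = -328/271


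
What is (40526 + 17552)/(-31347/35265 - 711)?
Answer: -341353445/4184127 ≈ -81.583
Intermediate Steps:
(40526 + 17552)/(-31347/35265 - 711) = 58078/(-31347*1/35265 - 711) = 58078/(-10449/11755 - 711) = 58078/(-8368254/11755) = 58078*(-11755/8368254) = -341353445/4184127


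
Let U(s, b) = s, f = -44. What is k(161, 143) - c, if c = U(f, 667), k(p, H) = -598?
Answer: -554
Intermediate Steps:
c = -44
k(161, 143) - c = -598 - 1*(-44) = -598 + 44 = -554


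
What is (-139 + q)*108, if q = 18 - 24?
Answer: -15660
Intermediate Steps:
q = -6
(-139 + q)*108 = (-139 - 6)*108 = -145*108 = -15660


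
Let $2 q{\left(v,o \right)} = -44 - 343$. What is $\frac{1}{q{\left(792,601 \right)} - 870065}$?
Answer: $- \frac{2}{1740517} \approx -1.1491 \cdot 10^{-6}$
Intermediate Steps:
$q{\left(v,o \right)} = - \frac{387}{2}$ ($q{\left(v,o \right)} = \frac{-44 - 343}{2} = \frac{1}{2} \left(-387\right) = - \frac{387}{2}$)
$\frac{1}{q{\left(792,601 \right)} - 870065} = \frac{1}{- \frac{387}{2} - 870065} = \frac{1}{- \frac{1740517}{2}} = - \frac{2}{1740517}$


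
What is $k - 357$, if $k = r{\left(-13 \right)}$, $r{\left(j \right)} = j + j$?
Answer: $-383$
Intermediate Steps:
$r{\left(j \right)} = 2 j$
$k = -26$ ($k = 2 \left(-13\right) = -26$)
$k - 357 = -26 - 357 = -383$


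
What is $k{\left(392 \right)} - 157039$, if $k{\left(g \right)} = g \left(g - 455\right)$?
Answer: $-181735$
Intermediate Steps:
$k{\left(g \right)} = g \left(-455 + g\right)$
$k{\left(392 \right)} - 157039 = 392 \left(-455 + 392\right) - 157039 = 392 \left(-63\right) - 157039 = -24696 - 157039 = -181735$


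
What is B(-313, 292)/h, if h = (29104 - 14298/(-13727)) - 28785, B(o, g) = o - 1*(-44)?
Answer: -3692563/4393211 ≈ -0.84052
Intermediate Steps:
B(o, g) = 44 + o (B(o, g) = o + 44 = 44 + o)
h = 4393211/13727 (h = (29104 - 14298*(-1/13727)) - 28785 = (29104 + 14298/13727) - 28785 = 399524906/13727 - 28785 = 4393211/13727 ≈ 320.04)
B(-313, 292)/h = (44 - 313)/(4393211/13727) = -269*13727/4393211 = -3692563/4393211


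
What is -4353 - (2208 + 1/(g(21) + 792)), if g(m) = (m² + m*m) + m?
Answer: -11120896/1695 ≈ -6561.0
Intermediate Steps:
g(m) = m + 2*m² (g(m) = (m² + m²) + m = 2*m² + m = m + 2*m²)
-4353 - (2208 + 1/(g(21) + 792)) = -4353 - (2208 + 1/(21*(1 + 2*21) + 792)) = -4353 - (2208 + 1/(21*(1 + 42) + 792)) = -4353 - (2208 + 1/(21*43 + 792)) = -4353 - (2208 + 1/(903 + 792)) = -4353 - (2208 + 1/1695) = -4353 - 1*3742561/1695 = -4353 - 3742561/1695 = -11120896/1695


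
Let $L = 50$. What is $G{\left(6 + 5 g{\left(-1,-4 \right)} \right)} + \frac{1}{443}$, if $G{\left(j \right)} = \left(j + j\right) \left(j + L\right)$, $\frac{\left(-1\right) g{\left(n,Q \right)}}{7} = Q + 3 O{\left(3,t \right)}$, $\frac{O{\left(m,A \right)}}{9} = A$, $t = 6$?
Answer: $\frac{26791201137}{443} \approx 6.0477 \cdot 10^{7}$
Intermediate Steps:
$O{\left(m,A \right)} = 9 A$
$g{\left(n,Q \right)} = -1134 - 7 Q$ ($g{\left(n,Q \right)} = - 7 \left(Q + 3 \cdot 9 \cdot 6\right) = - 7 \left(Q + 3 \cdot 54\right) = - 7 \left(Q + 162\right) = - 7 \left(162 + Q\right) = -1134 - 7 Q$)
$G{\left(j \right)} = 2 j \left(50 + j\right)$ ($G{\left(j \right)} = \left(j + j\right) \left(j + 50\right) = 2 j \left(50 + j\right)$)
$G{\left(6 + 5 g{\left(-1,-4 \right)} \right)} + \frac{1}{443} = 2 \left(6 + 5 \left(-1134 - -28\right)\right) \left(50 + \left(6 + 5 \left(-1134 - -28\right)\right)\right) + \frac{1}{443} = 2 \left(6 + 5 \left(-1134 + 28\right)\right) \left(50 + \left(6 + 5 \left(-1134 + 28\right)\right)\right) + \frac{1}{443} = 2 \left(6 + 5 \left(-1106\right)\right) \left(50 + \left(6 + 5 \left(-1106\right)\right)\right) + \frac{1}{443} = 2 \left(6 - 5530\right) \left(50 + \left(6 - 5530\right)\right) + \frac{1}{443} = 2 \left(-5524\right) \left(50 - 5524\right) + \frac{1}{443} = 2 \left(-5524\right) \left(-5474\right) + \frac{1}{443} = 60476752 + \frac{1}{443} = \frac{26791201137}{443}$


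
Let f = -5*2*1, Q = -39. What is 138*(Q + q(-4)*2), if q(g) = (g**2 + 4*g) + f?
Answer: -8142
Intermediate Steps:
f = -10 (f = -10*1 = -10)
q(g) = -10 + g**2 + 4*g (q(g) = (g**2 + 4*g) - 10 = -10 + g**2 + 4*g)
138*(Q + q(-4)*2) = 138*(-39 + (-10 + (-4)**2 + 4*(-4))*2) = 138*(-39 + (-10 + 16 - 16)*2) = 138*(-39 - 10*2) = 138*(-39 - 20) = 138*(-59) = -8142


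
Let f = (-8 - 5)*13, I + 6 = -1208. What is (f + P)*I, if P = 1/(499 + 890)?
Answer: 284974360/1389 ≈ 2.0517e+5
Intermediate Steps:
I = -1214 (I = -6 - 1208 = -1214)
P = 1/1389 ≈ 0.00071994
f = -169 (f = -13*13 = -169)
(f + P)*I = (-169 + 1/1389)*(-1214) = -234740/1389*(-1214) = 284974360/1389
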